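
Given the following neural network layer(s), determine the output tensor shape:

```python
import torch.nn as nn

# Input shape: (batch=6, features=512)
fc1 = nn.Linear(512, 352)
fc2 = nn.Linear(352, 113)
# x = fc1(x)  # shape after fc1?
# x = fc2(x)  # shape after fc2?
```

Input: (6, 512) -> after fc1: (6, 352) -> Output: (6, 113)

Answer: (6, 113)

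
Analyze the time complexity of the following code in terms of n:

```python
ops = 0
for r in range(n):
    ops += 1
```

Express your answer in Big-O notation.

Each loop level contributes: n. Multiplying the contributions gives O(n).

Answer: O(n)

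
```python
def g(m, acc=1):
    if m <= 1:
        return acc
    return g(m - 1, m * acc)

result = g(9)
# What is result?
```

Accumulator trace (n, acc): (9, 1) -> (8, 9) -> (7, 72) -> (6, 504) -> (5, 3024) -> (4, 15120) -> (3, 60480) -> (2, 181440) -> (1, 362880) -> return 362880

Answer: 362880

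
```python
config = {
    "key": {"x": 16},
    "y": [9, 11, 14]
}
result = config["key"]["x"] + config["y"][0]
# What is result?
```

Trace:
`config = { ...` → config = {'key': {'x': 16}, 'y': [9, 11, 14]}
`result = config["key"]["x"] + config["y"][0]` → result = 25
So result = 25

Answer: 25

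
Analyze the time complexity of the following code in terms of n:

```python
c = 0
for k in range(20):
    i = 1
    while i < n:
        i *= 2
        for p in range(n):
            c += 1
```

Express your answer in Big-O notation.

Each loop level contributes: 1 × log n × n. Multiplying the contributions gives O(n log n).

Answer: O(n log n)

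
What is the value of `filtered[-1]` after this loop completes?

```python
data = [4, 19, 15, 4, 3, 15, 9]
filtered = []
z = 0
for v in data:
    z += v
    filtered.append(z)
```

Cumulative sum ends at 69
`filtered` takes the values: [] → [4] → [4, 23] → [4, 23, 38] → [4, 23, 38, 42] → [4, 23, 38, 42, 45] → [4, 23, 38, 42, 45, 60] → [4, 23, 38, 42, 45, 60, 69]
So `filtered[-1]` = 69

Answer: 69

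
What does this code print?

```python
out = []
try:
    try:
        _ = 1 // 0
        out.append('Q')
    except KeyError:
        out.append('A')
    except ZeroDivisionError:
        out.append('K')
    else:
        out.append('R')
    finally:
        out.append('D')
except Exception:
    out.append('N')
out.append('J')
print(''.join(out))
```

Execution trace: 'K' (inner except ZeroDivisionError) → 'D' (inner finally) → 'J' (after the try/except). Output: KDJ

Answer: KDJ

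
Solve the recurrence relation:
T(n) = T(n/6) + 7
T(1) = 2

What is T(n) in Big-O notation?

Each step divides n by 6 and adds 7. After log_6(n) steps we reach T(1)=2. So T(n) = 7·log_6(n) + 2 = O(log n).

Answer: O(log n)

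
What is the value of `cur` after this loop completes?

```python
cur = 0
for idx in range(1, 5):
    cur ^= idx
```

XOR of 1 to 4
`cur` takes the values: 0 → 1 → 3 → 0 → 4

Answer: 4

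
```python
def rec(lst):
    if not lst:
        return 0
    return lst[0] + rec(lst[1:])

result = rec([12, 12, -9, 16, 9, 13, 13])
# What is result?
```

12 + 12 + (-9) + 16 + 9 + 13 + 13 + 0 = 66

Answer: 66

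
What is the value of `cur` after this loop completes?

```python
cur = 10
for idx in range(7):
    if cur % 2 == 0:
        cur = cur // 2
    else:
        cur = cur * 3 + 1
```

Collatz-style transformation from 10
`cur` takes the values: 10 → 5 → 16 → 8 → 4 → 2 → 1 → 4

Answer: 4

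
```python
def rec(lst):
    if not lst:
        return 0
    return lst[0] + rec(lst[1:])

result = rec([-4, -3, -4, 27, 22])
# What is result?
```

(-4) + (-3) + (-4) + 27 + 22 + 0 = 38

Answer: 38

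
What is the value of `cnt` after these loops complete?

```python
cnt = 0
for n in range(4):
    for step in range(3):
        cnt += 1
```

4 * 3 = 12
`cnt` takes the values: 0 → 1 → 2 → 3 → 4 → 5 → 6 → 7 → 8 → 9 → 10 → 11 → 12

Answer: 12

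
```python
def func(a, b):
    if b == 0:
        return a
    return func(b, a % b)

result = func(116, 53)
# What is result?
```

func(116, 53) -> func(53, 10) -> func(10, 3) -> func(3, 1) -> func(1, 0) -> 1

Answer: 1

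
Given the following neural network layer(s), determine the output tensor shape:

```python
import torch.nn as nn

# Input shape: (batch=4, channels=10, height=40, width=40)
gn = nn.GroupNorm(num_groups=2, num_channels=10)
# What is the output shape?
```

Input: (4, 10, 40, 40) -> Output: (4, 10, 40, 40)

Answer: (4, 10, 40, 40)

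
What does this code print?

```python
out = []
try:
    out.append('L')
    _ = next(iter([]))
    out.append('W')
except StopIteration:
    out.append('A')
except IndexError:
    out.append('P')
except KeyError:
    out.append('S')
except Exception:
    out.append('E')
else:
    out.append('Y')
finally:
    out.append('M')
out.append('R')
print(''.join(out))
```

Execution trace: 'L' (try body) → 'A' (except StopIteration) → 'M' (finally) → 'R' (after the try/except). Output: LAMR

Answer: LAMR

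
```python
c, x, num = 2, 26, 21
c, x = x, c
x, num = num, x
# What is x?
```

Trace:
`c, x, num = 2, 26, 21` → c = 2; x = 26; num = 21
`c, x = x, c` → c = 26; x = 2
`x, num = num, x` → x = 21; num = 2
So x = 21

Answer: 21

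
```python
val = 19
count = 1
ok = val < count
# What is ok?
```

Trace:
`val = 19` → val = 19
`count = 1` → count = 1
`ok = val < count` → ok = False
So ok = False

Answer: False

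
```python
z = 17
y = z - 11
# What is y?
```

Trace:
`z = 17` → z = 17
`y = z - 11` → y = 6
So y = 6

Answer: 6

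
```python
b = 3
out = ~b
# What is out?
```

Trace:
`b = 3` → b = 3
`out = ~b` → out = -4
So out = -4

Answer: -4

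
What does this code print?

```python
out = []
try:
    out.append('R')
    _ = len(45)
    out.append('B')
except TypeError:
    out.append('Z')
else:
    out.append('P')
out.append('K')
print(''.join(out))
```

Execution trace: 'R' (try body) → 'Z' (except TypeError) → 'K' (after the try/except). Output: RZK

Answer: RZK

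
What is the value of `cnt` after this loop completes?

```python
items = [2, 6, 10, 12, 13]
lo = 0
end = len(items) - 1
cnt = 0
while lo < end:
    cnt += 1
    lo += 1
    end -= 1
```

Iterations until pointers meet (list length 5)
`cnt` takes the values: 0 → 1 → 2

Answer: 2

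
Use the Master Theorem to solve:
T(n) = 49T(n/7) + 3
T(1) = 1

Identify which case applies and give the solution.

a=49, b=7, f(n)=3. log_7(49) = 2. Since c=0 < 2, Case 1 applies: T(n) = Θ(n^log_b(a)) = O(n^2).

Answer: O(n^2) - Case 1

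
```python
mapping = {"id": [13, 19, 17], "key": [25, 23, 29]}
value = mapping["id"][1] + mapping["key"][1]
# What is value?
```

Trace:
`mapping = {"id": [13, 19, 17], "key": [25, 23, 29]}` → mapping = {'id': [13, 19, 17], 'key': [25, 23, 29]}
`value = mapping["id"][1] + mapping["key"][1]` → value = 42
So value = 42

Answer: 42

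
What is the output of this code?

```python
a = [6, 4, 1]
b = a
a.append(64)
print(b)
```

Key concept: basic list aliasing.
Step by step:
`a = [6, 4, 1]` → a = [6, 4, 1]
`b = a` → b = [6, 4, 1] (same object as a)
`a.append(64)` → a = [6, 4, 1, 64] (same object as b); b = [6, 4, 1, 64] (same object as a)
`print(b)` → prints [6, 4, 1, 64]

Answer: [6, 4, 1, 64]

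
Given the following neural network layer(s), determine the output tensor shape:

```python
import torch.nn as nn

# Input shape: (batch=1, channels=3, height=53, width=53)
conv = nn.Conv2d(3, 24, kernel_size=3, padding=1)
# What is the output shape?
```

Input: (1, 3, 53, 53) -> Output: (1, 24, 53, 53)

Answer: (1, 24, 53, 53)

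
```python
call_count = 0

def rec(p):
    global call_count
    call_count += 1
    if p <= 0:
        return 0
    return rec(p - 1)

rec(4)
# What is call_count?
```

Linear recursion stepping by 1: 5 calls from p=4 down to ≤0.

Answer: 5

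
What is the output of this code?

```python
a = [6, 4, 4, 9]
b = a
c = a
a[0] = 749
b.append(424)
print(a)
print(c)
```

Key concept: multiple aliases.
Step by step:
`a = [6, 4, 4, 9]` → a = [6, 4, 4, 9]
`b = a` → b = [6, 4, 4, 9] (same object as a)
`c = a` → c = [6, 4, 4, 9] (same object as a, b)
`a[0] = 749` → a = [749, 4, 4, 9] (same object as b, c); b = [749, 4, 4, 9] (same object as a, c); c = [749, 4, 4, 9] (same object as a, b)
`b.append(424)` → a = [749, 4, 4, 9, 424] (same object as b, c); b = [749, 4, 4, 9, 424] (same object as a, c); c = [749, 4, 4, 9, 424] (same object as a, b)
`print(a)` → prints [749, 4, 4, 9, 424]
`print(c)` → prints [749, 4, 4, 9, 424]

Answer:
[749, 4, 4, 9, 424]
[749, 4, 4, 9, 424]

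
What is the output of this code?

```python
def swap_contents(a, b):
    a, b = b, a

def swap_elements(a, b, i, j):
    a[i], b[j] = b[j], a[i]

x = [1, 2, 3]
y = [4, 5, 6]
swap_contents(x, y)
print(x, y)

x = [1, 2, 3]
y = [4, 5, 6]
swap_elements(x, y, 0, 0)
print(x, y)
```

Key concept: parameter rebinding vs mutation.
Step by step:
`x = [1, 2, 3]` → x = [1, 2, 3]
`y = [4, 5, 6]` → y = [4, 5, 6]
`swap_contents(x, y)` → no visible change to tracked variables
`print(x, y)` → prints [1, 2, 3] [4, 5, 6]
`x = [1, 2, 3]` → x = [1, 2, 3]
`y = [4, 5, 6]` → y = [4, 5, 6]
`swap_elements(x, y, 0, 0)` → x = [4, 2, 3]; y = [1, 5, 6]
`print(x, y)` → prints [4, 2, 3] [1, 5, 6]

Answer:
[1, 2, 3] [4, 5, 6]
[4, 2, 3] [1, 5, 6]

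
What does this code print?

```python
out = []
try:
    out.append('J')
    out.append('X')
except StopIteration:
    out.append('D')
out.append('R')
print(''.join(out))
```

Execution trace: 'J' (try body) → 'X' (try body, no exception) → 'R' (after the try/except). Output: JXR

Answer: JXR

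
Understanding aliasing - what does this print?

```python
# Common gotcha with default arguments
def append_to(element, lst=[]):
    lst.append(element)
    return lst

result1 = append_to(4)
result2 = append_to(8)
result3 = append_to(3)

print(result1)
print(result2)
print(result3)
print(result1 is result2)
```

Key concept: mutable default argument gotcha.
Step by step:
`result1 = append_to(4)` → result1 = [4]
`result2 = append_to(8)` → result1 = [4, 8] (same object as result2); result2 = [4, 8] (same object as result1)
`result3 = append_to(3)` → result1 = [4, 8, 3] (same object as result2, result3); result2 = [4, 8, 3] (same object as result1, result3); result3 = [4, 8, 3] (same object as result1, result2)
`print(result1)` → prints [4, 8, 3]
`print(result2)` → prints [4, 8, 3]
`print(result3)` → prints [4, 8, 3]
`print(result1 is result2)` → prints True

Answer:
[4, 8, 3]
[4, 8, 3]
[4, 8, 3]
True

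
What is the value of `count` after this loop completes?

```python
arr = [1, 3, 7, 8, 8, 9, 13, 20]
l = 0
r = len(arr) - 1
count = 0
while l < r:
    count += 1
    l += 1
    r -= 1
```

Iterations until pointers meet (list length 8)
`count` takes the values: 0 → 1 → 2 → 3 → 4

Answer: 4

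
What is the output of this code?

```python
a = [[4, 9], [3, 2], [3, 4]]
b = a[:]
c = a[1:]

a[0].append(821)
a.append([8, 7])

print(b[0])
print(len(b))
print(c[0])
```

Key concept: slice with nested mutation.
Step by step:
`a = [[4, 9], [3, 2], [3, 4]]` → a = [[4, 9], [3, 2], [3, 4]]
`b = a[:]` → b = [[4, 9], [3, 2], [3, 4]]
`c = a[1:]` → c = [[3, 2], [3, 4]]
`a[0].append(821)` → a = [[4, 9, 821], [3, 2], [3, 4]]; b = [[4, 9, 821], [3, 2], [3, 4]]
`a.append([8, 7])` → a = [[4, 9, 821], [3, 2], [3, 4], [8, 7]]
`print(b[0])` → prints [4, 9, 821]
`print(len(b))` → prints 3
`print(c[0])` → prints [3, 2]

Answer:
[4, 9, 821]
3
[3, 2]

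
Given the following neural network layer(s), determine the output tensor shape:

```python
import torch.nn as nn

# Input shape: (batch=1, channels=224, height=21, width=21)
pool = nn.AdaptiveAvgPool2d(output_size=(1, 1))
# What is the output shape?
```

Input: (1, 224, 21, 21) -> Output: (1, 224, 1, 1)

Answer: (1, 224, 1, 1)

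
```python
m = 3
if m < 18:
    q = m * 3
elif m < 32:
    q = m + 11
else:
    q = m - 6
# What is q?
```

Trace:
`m = 3` → m = 3
`if m < 18: ...` → m < 18 is True → q = 9
So q = 9

Answer: 9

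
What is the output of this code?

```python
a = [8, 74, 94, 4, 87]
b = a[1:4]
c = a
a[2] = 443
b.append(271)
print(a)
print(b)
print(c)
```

Key concept: slice vs alias.
Step by step:
`a = [8, 74, 94, 4, 87]` → a = [8, 74, 94, 4, 87]
`b = a[1:4]` → b = [74, 94, 4]
`c = a` → c = [8, 74, 94, 4, 87] (same object as a)
`a[2] = 443` → a = [8, 74, 443, 4, 87] (same object as c); c = [8, 74, 443, 4, 87] (same object as a)
`b.append(271)` → b = [74, 94, 4, 271]
`print(a)` → prints [8, 74, 443, 4, 87]
`print(b)` → prints [74, 94, 4, 271]
`print(c)` → prints [8, 74, 443, 4, 87]

Answer:
[8, 74, 443, 4, 87]
[74, 94, 4, 271]
[8, 74, 443, 4, 87]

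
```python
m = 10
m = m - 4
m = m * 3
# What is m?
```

Trace:
`m = 10` → m = 10
`m = m - 4` → m = 6
`m = m * 3` → m = 18
So m = 18

Answer: 18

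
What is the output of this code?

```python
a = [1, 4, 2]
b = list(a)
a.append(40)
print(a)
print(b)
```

Key concept: list() constructor creates copy.
Step by step:
`a = [1, 4, 2]` → a = [1, 4, 2]
`b = list(a)` → b = [1, 4, 2]
`a.append(40)` → a = [1, 4, 2, 40]
`print(a)` → prints [1, 4, 2, 40]
`print(b)` → prints [1, 4, 2]

Answer:
[1, 4, 2, 40]
[1, 4, 2]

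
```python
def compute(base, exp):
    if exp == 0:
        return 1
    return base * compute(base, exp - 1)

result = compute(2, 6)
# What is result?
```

compute(2, 6) = 2 * 2 * 2 * 2 * 2 * 2 = 64

Answer: 64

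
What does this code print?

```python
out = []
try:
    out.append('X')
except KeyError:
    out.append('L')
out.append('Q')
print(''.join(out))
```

Execution trace: 'X' (try body, no exception) → 'Q' (after the try/except). Output: XQ

Answer: XQ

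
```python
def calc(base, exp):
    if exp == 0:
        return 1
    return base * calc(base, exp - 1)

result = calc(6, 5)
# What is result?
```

calc(6, 5) = 6 * 6 * 6 * 6 * 6 = 7776

Answer: 7776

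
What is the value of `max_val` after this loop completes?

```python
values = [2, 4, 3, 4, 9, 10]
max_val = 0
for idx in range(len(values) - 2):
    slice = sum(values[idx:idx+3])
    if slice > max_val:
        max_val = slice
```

Max sum of 3-element window in [2, 4, 3, 4, 9, 10]
`max_val` takes the values: 0 → 9 → 11 → 16 → 23

Answer: 23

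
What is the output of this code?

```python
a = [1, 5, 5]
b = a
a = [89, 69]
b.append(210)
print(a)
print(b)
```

Key concept: rebinding vs mutation: a is rebound to a new list, b still points at the original.
Step by step:
`a = [1, 5, 5]` → a = [1, 5, 5]
`b = a` → b = [1, 5, 5] (same object as a)
`a = [89, 69]` → a = [89, 69]
`b.append(210)` → b = [1, 5, 5, 210]
`print(a)` → prints [89, 69]
`print(b)` → prints [1, 5, 5, 210]

Answer:
[89, 69]
[1, 5, 5, 210]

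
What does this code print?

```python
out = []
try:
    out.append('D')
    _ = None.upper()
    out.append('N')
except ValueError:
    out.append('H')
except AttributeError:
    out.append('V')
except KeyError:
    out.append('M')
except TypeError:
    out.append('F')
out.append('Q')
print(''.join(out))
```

Execution trace: 'D' (try body) → 'V' (except AttributeError) → 'Q' (after the try/except). Output: DVQ

Answer: DVQ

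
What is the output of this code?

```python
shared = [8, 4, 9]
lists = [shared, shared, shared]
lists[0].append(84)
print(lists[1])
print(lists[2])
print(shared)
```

Key concept: list of same reference.
Step by step:
`shared = [8, 4, 9]` → shared = [8, 4, 9]
`lists = [shared, shared, shared]` → lists = [[8, 4, 9], [8, 4, 9], [8, 4, 9]]
`lists[0].append(84)` → shared = [8, 4, 9, 84]; lists = [[8, 4, 9, 84], [8, 4, 9, 84], [8, 4, 9, 84]]
`print(lists[1])` → prints [8, 4, 9, 84]
`print(lists[2])` → prints [8, 4, 9, 84]
`print(shared)` → prints [8, 4, 9, 84]

Answer:
[8, 4, 9, 84]
[8, 4, 9, 84]
[8, 4, 9, 84]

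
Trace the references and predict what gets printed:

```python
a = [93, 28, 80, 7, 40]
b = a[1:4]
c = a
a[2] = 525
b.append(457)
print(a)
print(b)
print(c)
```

Key concept: slice vs alias.
Step by step:
`a = [93, 28, 80, 7, 40]` → a = [93, 28, 80, 7, 40]
`b = a[1:4]` → b = [28, 80, 7]
`c = a` → c = [93, 28, 80, 7, 40] (same object as a)
`a[2] = 525` → a = [93, 28, 525, 7, 40] (same object as c); c = [93, 28, 525, 7, 40] (same object as a)
`b.append(457)` → b = [28, 80, 7, 457]
`print(a)` → prints [93, 28, 525, 7, 40]
`print(b)` → prints [28, 80, 7, 457]
`print(c)` → prints [93, 28, 525, 7, 40]

Answer:
[93, 28, 525, 7, 40]
[28, 80, 7, 457]
[93, 28, 525, 7, 40]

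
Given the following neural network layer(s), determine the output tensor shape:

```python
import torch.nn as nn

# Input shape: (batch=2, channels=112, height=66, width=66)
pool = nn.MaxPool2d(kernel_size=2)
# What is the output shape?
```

Input: (2, 112, 66, 66) -> Output: (2, 112, 33, 33)

Answer: (2, 112, 33, 33)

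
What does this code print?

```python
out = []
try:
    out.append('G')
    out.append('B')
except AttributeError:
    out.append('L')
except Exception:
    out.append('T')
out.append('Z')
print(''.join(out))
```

Execution trace: 'G' (try body) → 'B' (try body, no exception) → 'Z' (after the try/except). Output: GBZ

Answer: GBZ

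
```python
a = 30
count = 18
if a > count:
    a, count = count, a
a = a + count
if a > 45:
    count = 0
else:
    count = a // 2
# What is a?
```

Trace:
`a = 30` → a = 30
`count = 18` → count = 18
`if a > count: ...` → a > count is True → a = 18; count = 30
`a = a + count` → a = 48
`if a > 45: ...` → a > 45 is True → count = 0
So a = 48

Answer: 48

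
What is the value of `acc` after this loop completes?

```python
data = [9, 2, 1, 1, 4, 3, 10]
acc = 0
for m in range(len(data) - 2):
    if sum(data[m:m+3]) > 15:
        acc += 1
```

Count windows with sum > 15
`acc` takes the values: 0 → 1

Answer: 1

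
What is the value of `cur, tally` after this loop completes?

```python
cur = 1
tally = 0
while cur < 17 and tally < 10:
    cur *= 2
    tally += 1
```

Double until >= 17 or 10 iterations
`cur, tally` takes the values: (1, 0) → (2, 0) → (2, 1) → (4, 1) → (4, 2) → (8, 2) → (8, 3) → (16, 3) → (16, 4) → (32, 4) → (32, 5)

Answer: 32, 5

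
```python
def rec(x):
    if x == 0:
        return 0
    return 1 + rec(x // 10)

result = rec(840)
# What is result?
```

Count of digits of 840: 3

Answer: 3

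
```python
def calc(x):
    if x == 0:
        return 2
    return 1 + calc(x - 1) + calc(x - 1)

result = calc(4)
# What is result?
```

calc(x) = 1 + 2·calc(x-1), calc(0)=2. Closed form: (2+1)·2^4 - 1 = 47.

Answer: 47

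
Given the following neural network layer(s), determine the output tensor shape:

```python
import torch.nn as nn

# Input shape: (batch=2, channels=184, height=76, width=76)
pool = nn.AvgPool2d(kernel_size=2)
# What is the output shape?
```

Input: (2, 184, 76, 76) -> Output: (2, 184, 38, 38)

Answer: (2, 184, 38, 38)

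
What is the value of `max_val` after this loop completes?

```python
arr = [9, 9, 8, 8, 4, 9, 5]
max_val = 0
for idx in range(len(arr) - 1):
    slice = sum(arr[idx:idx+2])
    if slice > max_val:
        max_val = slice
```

Max sum of 2-element window in [9, 9, 8, 8, 4, 9, 5]
`max_val` takes the values: 0 → 18

Answer: 18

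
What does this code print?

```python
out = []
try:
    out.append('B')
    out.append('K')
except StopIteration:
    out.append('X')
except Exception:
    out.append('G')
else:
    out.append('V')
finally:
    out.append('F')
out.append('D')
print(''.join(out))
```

Execution trace: 'B' (try body) → 'K' (try body, no exception) → 'V' (else) → 'F' (finally) → 'D' (after the try/except). Output: BKVFD

Answer: BKVFD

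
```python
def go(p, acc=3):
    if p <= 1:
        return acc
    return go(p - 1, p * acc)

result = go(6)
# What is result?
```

Accumulator trace (n, acc): (6, 3) -> (5, 18) -> (4, 90) -> (3, 360) -> (2, 1080) -> (1, 2160) -> return 2160

Answer: 2160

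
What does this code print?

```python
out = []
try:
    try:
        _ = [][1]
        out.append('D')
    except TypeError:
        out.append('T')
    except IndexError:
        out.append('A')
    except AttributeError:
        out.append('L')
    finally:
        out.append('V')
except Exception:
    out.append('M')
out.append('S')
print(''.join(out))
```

Execution trace: 'A' (inner except IndexError) → 'V' (inner finally) → 'S' (after the try/except). Output: AVS

Answer: AVS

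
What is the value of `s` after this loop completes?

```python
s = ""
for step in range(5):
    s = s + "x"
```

Repeat 'x' 5 times
`s` takes the values: "" → "x" → "xx" → "xxx" → "xxxx" → "xxxxx"

Answer: "xxxxx"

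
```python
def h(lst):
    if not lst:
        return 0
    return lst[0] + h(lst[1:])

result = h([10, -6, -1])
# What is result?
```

10 + (-6) + (-1) + 0 = 3

Answer: 3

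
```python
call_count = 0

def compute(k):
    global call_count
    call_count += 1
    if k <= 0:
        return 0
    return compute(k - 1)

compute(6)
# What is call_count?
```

Linear recursion stepping by 1: 7 calls from k=6 down to ≤0.

Answer: 7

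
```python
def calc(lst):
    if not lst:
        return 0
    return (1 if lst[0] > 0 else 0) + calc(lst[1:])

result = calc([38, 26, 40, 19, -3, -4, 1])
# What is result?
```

Count of positive elements in [38, 26, 40, 19, -3, -4, 1] = 5

Answer: 5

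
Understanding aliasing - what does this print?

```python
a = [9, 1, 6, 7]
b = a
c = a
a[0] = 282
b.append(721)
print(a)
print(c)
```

Key concept: multiple aliases.
Step by step:
`a = [9, 1, 6, 7]` → a = [9, 1, 6, 7]
`b = a` → b = [9, 1, 6, 7] (same object as a)
`c = a` → c = [9, 1, 6, 7] (same object as a, b)
`a[0] = 282` → a = [282, 1, 6, 7] (same object as b, c); b = [282, 1, 6, 7] (same object as a, c); c = [282, 1, 6, 7] (same object as a, b)
`b.append(721)` → a = [282, 1, 6, 7, 721] (same object as b, c); b = [282, 1, 6, 7, 721] (same object as a, c); c = [282, 1, 6, 7, 721] (same object as a, b)
`print(a)` → prints [282, 1, 6, 7, 721]
`print(c)` → prints [282, 1, 6, 7, 721]

Answer:
[282, 1, 6, 7, 721]
[282, 1, 6, 7, 721]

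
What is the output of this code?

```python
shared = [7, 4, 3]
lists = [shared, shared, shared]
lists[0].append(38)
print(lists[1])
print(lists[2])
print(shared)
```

Key concept: list of same reference.
Step by step:
`shared = [7, 4, 3]` → shared = [7, 4, 3]
`lists = [shared, shared, shared]` → lists = [[7, 4, 3], [7, 4, 3], [7, 4, 3]]
`lists[0].append(38)` → shared = [7, 4, 3, 38]; lists = [[7, 4, 3, 38], [7, 4, 3, 38], [7, 4, 3, 38]]
`print(lists[1])` → prints [7, 4, 3, 38]
`print(lists[2])` → prints [7, 4, 3, 38]
`print(shared)` → prints [7, 4, 3, 38]

Answer:
[7, 4, 3, 38]
[7, 4, 3, 38]
[7, 4, 3, 38]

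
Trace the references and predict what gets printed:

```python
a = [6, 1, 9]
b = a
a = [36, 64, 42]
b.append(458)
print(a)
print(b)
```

Key concept: rebinding vs mutation: a is rebound to a new list, b still points at the original.
Step by step:
`a = [6, 1, 9]` → a = [6, 1, 9]
`b = a` → b = [6, 1, 9] (same object as a)
`a = [36, 64, 42]` → a = [36, 64, 42]
`b.append(458)` → b = [6, 1, 9, 458]
`print(a)` → prints [36, 64, 42]
`print(b)` → prints [6, 1, 9, 458]

Answer:
[36, 64, 42]
[6, 1, 9, 458]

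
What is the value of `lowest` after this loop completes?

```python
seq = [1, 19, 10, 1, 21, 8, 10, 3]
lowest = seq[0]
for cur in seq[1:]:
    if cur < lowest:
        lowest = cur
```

Minimum of [1, 19, 10, 1, 21, 8, 10, 3]
`lowest` takes the values: 1

Answer: 1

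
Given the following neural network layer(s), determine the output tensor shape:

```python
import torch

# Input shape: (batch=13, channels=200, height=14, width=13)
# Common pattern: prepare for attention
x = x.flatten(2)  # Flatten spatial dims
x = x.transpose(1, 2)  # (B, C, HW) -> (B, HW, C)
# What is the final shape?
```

Input: (13, 200, 14, 13) -> after flatten(2): (13, 200, 182) -> Output: (13, 182, 200)

Answer: (13, 182, 200)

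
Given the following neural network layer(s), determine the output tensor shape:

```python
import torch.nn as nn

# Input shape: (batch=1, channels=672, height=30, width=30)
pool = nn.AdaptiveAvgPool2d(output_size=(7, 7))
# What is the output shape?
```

Input: (1, 672, 30, 30) -> Output: (1, 672, 7, 7)

Answer: (1, 672, 7, 7)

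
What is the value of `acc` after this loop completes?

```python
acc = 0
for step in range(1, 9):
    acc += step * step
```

Sum of squares 1² to 8² = 204
`acc` takes the values: 0 → 1 → 5 → 14 → 30 → 55 → 91 → 140 → 204

Answer: 204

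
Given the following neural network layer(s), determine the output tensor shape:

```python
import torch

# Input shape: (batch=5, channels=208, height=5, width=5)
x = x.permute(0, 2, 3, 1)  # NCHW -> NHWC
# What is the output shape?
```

Input: (5, 208, 5, 5) -> Output: (5, 5, 5, 208)

Answer: (5, 5, 5, 208)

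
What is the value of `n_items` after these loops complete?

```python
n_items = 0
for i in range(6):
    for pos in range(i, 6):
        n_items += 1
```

Upper triangle: 6 + 5 + ... + 1
`n_items` takes the values: 0 → 1 → 2 → 3 → 4 → 5 → 6 → 7 → 8 → 9 → 10 → 11 → 12 → 13 → 14 → 15 → 16 → 17 → 18 → 19 → 20 → 21

Answer: 21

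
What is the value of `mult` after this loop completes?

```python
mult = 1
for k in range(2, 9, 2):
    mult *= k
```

Product of even numbers 2 to 8
`mult` takes the values: 1 → 2 → 8 → 48 → 384

Answer: 384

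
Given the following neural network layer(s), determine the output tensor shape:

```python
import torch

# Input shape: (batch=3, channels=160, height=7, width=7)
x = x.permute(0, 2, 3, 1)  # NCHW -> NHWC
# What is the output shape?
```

Input: (3, 160, 7, 7) -> Output: (3, 7, 7, 160)

Answer: (3, 7, 7, 160)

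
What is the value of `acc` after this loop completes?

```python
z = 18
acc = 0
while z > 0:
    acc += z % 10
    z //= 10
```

Sum digits of 18
`acc` takes the values: 0 → 8 → 9

Answer: 9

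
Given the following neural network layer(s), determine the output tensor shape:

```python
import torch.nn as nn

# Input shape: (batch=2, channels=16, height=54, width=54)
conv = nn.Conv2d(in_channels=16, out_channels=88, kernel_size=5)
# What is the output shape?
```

Input: (2, 16, 54, 54) -> Output: (2, 88, 50, 50)

Answer: (2, 88, 50, 50)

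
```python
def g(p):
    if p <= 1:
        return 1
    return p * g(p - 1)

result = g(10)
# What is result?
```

g(10) = 10 * 9 * 8 * 7 * 6 * 5 * 4 * 3 * 2 * 1 = 3628800

Answer: 3628800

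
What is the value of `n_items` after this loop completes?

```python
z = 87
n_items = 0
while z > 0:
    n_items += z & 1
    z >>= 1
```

Count set bits in 87 (binary: 0b1010111)
`n_items` takes the values: 0 → 1 → 2 → 3 → 4 → 5

Answer: 5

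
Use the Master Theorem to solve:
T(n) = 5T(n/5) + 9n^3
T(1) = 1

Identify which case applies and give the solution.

a=5, b=5, f(n)=9n^3. log_5(5) = 1. Since c=3 > 1 and the regularity condition holds (5(n/5)^3 = (5/5^3)n^3 with 5/5^3 < 1), Case 3 applies: T(n) = Θ(f(n)) = O(n^3).

Answer: O(n^3) - Case 3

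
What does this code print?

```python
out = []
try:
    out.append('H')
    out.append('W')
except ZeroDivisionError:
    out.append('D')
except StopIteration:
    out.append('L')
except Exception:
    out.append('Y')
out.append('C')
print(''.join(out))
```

Execution trace: 'H' (try body) → 'W' (try body, no exception) → 'C' (after the try/except). Output: HWC

Answer: HWC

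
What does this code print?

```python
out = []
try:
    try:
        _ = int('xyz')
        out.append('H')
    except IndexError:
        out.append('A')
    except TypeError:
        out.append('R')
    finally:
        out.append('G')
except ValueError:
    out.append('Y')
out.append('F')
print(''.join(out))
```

Execution trace: 'G' (finally) → 'Y' (outer except ValueError) → 'F' (after the try/except). Output: GYF

Answer: GYF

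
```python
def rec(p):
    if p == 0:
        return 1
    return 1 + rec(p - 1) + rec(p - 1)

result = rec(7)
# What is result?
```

rec(p) = 1 + 2·rec(p-1), rec(0)=1. Closed form: (1+1)·2^7 - 1 = 255.

Answer: 255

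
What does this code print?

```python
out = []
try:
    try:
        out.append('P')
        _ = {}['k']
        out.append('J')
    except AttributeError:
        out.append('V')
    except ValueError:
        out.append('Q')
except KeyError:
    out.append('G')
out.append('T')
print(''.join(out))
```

Execution trace: 'P' (try body) → 'G' (outer except KeyError) → 'T' (after the try/except). Output: PGT

Answer: PGT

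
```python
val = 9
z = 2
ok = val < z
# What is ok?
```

Trace:
`val = 9` → val = 9
`z = 2` → z = 2
`ok = val < z` → ok = False
So ok = False

Answer: False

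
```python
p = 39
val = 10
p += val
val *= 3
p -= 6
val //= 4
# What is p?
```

Trace:
`p = 39` → p = 39
`val = 10` → val = 10
`p += val` → p = 49
`val *= 3` → val = 30
`p -= 6` → p = 43
`val //= 4` → val = 7
So p = 43

Answer: 43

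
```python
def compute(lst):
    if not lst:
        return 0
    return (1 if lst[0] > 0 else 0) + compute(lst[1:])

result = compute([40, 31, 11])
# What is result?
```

Count of positive elements in [40, 31, 11] = 3

Answer: 3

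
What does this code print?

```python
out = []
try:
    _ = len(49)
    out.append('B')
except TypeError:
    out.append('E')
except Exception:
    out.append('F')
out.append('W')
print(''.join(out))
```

Execution trace: 'E' (except TypeError) → 'W' (after the try/except). Output: EW

Answer: EW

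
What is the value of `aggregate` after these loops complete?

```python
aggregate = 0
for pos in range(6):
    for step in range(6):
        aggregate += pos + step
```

Sum of all pos+step for pos,step in 6x6
`aggregate` takes the values: 0 → 1 → 3 → 6 → 10 → 15 → 16 → 18 → 21 → 25 → 30 → 36 → 38 → 41 → 45 → 50 → 56 → 63 → 66 → 70 → 75 → 81 → 88 → 96 → 100 → 105 → 111 → 118 → 126 → 135 → 140 → 146 → 153 → 161 → 170 → 180

Answer: 180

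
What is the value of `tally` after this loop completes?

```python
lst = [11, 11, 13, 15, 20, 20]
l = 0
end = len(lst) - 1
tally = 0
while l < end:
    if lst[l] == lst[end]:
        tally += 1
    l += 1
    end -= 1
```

Count matching pairs from ends
`tally` takes the values: 0

Answer: 0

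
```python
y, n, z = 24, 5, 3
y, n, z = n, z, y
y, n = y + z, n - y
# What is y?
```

Trace:
`y, n, z = 24, 5, 3` → y = 24; n = 5; z = 3
`y, n, z = n, z, y` → y = 5; n = 3; z = 24
`y, n = y + z, n - y` → y = 29; n = -2
So y = 29

Answer: 29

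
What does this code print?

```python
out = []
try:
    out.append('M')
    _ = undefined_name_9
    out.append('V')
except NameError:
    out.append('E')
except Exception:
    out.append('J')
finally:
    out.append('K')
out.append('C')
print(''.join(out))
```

Execution trace: 'M' (try body) → 'E' (except NameError) → 'K' (finally) → 'C' (after the try/except). Output: MEKC

Answer: MEKC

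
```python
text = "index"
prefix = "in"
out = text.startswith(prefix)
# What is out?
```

Trace:
`text = "index"` → text = 'index'
`prefix = "in"` → prefix = 'in'
`out = text.startswith(prefix)` → out = True
So out = True

Answer: True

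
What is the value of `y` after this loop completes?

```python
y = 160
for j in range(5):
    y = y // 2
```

Halve 5 times: 160 // 2^5 = 5
`y` takes the values: 160 → 80 → 40 → 20 → 10 → 5

Answer: 5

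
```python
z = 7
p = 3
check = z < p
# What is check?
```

Trace:
`z = 7` → z = 7
`p = 3` → p = 3
`check = z < p` → check = False
So check = False

Answer: False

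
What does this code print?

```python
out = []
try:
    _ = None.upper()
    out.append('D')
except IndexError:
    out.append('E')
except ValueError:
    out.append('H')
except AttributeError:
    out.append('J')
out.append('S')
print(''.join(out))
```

Execution trace: 'J' (except AttributeError) → 'S' (after the try/except). Output: JS

Answer: JS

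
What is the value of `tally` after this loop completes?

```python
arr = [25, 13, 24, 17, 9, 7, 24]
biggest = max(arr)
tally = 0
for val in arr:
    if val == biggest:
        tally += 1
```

Count of max value 25 in [25, 13, 24, 17, 9, 7, 24]
`tally` takes the values: 0 → 1

Answer: 1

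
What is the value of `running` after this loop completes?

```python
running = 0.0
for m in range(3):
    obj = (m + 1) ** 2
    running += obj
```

Sum of squared losses 1² + 2² + ... + 3²
`running` takes the values: 0.0 → 1.0 → 5.0 → 14.0

Answer: 14.0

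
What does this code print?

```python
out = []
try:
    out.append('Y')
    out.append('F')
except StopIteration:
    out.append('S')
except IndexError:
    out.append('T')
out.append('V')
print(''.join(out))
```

Execution trace: 'Y' (try body) → 'F' (try body, no exception) → 'V' (after the try/except). Output: YFV

Answer: YFV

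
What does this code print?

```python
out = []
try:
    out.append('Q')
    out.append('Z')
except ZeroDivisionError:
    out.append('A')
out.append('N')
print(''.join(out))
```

Execution trace: 'Q' (try body) → 'Z' (try body, no exception) → 'N' (after the try/except). Output: QZN

Answer: QZN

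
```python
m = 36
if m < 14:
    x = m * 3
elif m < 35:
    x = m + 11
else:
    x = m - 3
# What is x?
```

Trace:
`m = 36` → m = 36
`if m < 14: ...` → m < 14 is False, m < 35 is False, take else branch → x = 33
So x = 33

Answer: 33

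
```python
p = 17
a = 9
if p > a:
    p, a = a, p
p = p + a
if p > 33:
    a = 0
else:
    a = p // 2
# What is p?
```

Trace:
`p = 17` → p = 17
`a = 9` → a = 9
`if p > a: ...` → p > a is True → p = 9; a = 17
`p = p + a` → p = 26
`if p > 33: ...` → p > 33 is False, take else branch → a = 13
So p = 26

Answer: 26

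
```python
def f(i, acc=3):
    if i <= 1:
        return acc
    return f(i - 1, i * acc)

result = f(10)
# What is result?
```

Accumulator trace (n, acc): (10, 3) -> (9, 30) -> (8, 270) -> (7, 2160) -> (6, 15120) -> (5, 90720) -> (4, 453600) -> (3, 1814400) -> (2, 5443200) -> (1, 10886400) -> return 10886400

Answer: 10886400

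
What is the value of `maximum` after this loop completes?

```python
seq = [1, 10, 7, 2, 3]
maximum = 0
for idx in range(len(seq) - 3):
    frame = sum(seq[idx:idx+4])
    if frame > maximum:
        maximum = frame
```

Max sum of 4-element window in [1, 10, 7, 2, 3]
`maximum` takes the values: 0 → 20 → 22

Answer: 22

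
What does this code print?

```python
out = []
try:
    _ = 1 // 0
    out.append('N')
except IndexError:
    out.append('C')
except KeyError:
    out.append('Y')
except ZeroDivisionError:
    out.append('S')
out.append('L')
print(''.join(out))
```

Execution trace: 'S' (except ZeroDivisionError) → 'L' (after the try/except). Output: SL

Answer: SL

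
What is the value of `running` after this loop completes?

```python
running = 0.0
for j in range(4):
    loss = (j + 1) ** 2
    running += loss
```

Sum of squared losses 1² + 2² + ... + 4²
`running` takes the values: 0.0 → 1.0 → 5.0 → 14.0 → 30.0

Answer: 30.0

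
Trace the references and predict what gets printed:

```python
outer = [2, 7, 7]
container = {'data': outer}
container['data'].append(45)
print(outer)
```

Key concept: dict holds reference to list.
Step by step:
`outer = [2, 7, 7]` → outer = [2, 7, 7]
`container = {'data': outer}` → container = {'data': [2, 7, 7]}
`container['data'].append(45)` → outer = [2, 7, 7, 45]; container = {'data': [2, 7, 7, 45]}
`print(outer)` → prints [2, 7, 7, 45]

Answer: [2, 7, 7, 45]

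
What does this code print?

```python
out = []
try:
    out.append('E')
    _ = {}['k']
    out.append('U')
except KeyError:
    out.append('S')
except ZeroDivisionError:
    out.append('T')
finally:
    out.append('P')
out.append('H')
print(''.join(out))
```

Execution trace: 'E' (try body) → 'S' (except KeyError) → 'P' (finally) → 'H' (after the try/except). Output: ESPH

Answer: ESPH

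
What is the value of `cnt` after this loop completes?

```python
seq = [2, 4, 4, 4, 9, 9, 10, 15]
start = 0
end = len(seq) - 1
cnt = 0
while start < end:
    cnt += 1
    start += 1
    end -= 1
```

Iterations until pointers meet (list length 8)
`cnt` takes the values: 0 → 1 → 2 → 3 → 4

Answer: 4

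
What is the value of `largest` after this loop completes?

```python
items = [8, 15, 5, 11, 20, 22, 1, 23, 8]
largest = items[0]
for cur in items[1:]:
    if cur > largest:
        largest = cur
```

Maximum of [8, 15, 5, 11, 20, 22, 1, 23, 8]
`largest` takes the values: 8 → 15 → 20 → 22 → 23

Answer: 23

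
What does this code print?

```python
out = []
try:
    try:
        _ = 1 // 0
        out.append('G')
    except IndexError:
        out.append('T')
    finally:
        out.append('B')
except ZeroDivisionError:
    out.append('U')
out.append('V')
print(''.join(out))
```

Execution trace: 'B' (finally) → 'U' (outer except ZeroDivisionError) → 'V' (after the try/except). Output: BUV

Answer: BUV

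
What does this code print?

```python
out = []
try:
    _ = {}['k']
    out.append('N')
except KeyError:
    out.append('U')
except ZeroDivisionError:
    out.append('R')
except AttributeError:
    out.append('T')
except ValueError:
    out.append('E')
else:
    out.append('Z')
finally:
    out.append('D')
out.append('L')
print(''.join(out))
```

Execution trace: 'U' (except KeyError) → 'D' (finally) → 'L' (after the try/except). Output: UDL

Answer: UDL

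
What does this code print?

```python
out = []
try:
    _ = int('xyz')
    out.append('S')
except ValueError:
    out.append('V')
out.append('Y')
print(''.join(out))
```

Execution trace: 'V' (except ValueError) → 'Y' (after the try/except). Output: VY

Answer: VY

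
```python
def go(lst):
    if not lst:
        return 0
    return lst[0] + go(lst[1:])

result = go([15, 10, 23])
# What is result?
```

15 + 10 + 23 + 0 = 48

Answer: 48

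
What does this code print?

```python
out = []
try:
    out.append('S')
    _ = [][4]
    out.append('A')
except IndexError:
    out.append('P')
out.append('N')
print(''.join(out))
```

Execution trace: 'S' (try body) → 'P' (except IndexError) → 'N' (after the try/except). Output: SPN

Answer: SPN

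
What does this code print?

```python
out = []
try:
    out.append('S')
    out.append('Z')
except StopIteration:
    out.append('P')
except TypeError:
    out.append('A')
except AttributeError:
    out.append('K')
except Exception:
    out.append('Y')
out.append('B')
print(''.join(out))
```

Execution trace: 'S' (try body) → 'Z' (try body, no exception) → 'B' (after the try/except). Output: SZB

Answer: SZB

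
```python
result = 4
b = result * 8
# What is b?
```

Trace:
`result = 4` → result = 4
`b = result * 8` → b = 32
So b = 32

Answer: 32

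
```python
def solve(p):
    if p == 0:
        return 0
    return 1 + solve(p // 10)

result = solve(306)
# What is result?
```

Count of digits of 306: 3

Answer: 3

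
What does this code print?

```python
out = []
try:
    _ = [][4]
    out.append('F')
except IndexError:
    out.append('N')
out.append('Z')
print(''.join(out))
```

Execution trace: 'N' (except IndexError) → 'Z' (after the try/except). Output: NZ

Answer: NZ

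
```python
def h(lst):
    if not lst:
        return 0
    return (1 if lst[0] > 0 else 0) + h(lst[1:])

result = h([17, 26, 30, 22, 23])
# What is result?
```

Count of positive elements in [17, 26, 30, 22, 23] = 5

Answer: 5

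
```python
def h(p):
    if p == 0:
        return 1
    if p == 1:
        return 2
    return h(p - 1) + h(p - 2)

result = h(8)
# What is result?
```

Build up from base cases: h(0)=1, h(1)=2, h(2)=3, h(3)=5, h(4)=8, h(5)=13, h(6)=21, ..., h(8)=55

Answer: 55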